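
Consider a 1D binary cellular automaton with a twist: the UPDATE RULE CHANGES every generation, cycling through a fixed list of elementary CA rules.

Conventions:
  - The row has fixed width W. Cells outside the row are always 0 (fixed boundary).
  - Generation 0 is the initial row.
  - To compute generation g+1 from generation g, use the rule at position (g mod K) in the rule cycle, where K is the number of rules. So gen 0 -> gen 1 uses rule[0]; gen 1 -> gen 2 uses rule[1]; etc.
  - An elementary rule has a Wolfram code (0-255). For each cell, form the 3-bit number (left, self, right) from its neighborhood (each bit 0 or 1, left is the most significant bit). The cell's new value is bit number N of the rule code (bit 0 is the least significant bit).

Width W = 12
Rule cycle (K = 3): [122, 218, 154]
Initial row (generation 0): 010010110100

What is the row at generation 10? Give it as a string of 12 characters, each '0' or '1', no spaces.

Answer: 011100000011

Derivation:
Gen 0: 010010110100
Gen 1 (rule 122): 101101111010
Gen 2 (rule 218): 001101111001
Gen 3 (rule 154): 011001110110
Gen 4 (rule 122): 111111011111
Gen 5 (rule 218): 111111011111
Gen 6 (rule 154): 111110011110
Gen 7 (rule 122): 100011110011
Gen 8 (rule 218): 010111111111
Gen 9 (rule 154): 100111111110
Gen 10 (rule 122): 011100000011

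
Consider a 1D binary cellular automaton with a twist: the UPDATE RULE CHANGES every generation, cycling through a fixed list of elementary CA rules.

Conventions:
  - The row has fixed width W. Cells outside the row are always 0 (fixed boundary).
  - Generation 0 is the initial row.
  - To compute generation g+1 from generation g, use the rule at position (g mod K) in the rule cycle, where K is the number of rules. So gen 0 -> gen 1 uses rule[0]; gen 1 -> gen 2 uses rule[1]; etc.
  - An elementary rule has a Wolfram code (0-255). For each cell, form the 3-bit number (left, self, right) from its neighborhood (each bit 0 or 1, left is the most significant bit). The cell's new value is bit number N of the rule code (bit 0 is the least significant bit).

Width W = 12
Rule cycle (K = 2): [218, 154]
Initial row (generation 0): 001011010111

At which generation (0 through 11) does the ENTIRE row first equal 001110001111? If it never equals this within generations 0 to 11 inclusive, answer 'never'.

Gen 0: 001011010111
Gen 1 (rule 218): 010011000111
Gen 2 (rule 154): 101110101110
Gen 3 (rule 218): 001110001111
Gen 4 (rule 154): 011101011110
Gen 5 (rule 218): 111100011111
Gen 6 (rule 154): 111010111110
Gen 7 (rule 218): 111000111111
Gen 8 (rule 154): 110101111110
Gen 9 (rule 218): 110001111111
Gen 10 (rule 154): 101011111110
Gen 11 (rule 218): 000011111111

Answer: 3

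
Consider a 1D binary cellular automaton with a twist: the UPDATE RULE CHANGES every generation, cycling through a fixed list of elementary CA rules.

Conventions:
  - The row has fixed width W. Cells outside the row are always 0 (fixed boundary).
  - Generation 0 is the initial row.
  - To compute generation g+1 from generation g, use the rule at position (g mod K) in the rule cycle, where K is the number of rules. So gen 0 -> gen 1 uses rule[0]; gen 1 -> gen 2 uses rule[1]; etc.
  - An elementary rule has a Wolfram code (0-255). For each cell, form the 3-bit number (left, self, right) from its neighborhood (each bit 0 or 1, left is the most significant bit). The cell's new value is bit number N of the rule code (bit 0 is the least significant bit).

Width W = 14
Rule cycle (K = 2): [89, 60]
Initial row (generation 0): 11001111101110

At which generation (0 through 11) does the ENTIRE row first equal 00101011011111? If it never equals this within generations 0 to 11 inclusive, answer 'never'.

Answer: 9

Derivation:
Gen 0: 11001111101110
Gen 1 (rule 89): 11101000101011
Gen 2 (rule 60): 10011100111110
Gen 3 (rule 89): 01010110100011
Gen 4 (rule 60): 01111101110010
Gen 5 (rule 89): 01000101011001
Gen 6 (rule 60): 01100111110101
Gen 7 (rule 89): 01110100010000
Gen 8 (rule 60): 01001110011000
Gen 9 (rule 89): 00101011011111
Gen 10 (rule 60): 00111110110000
Gen 11 (rule 89): 10100010111111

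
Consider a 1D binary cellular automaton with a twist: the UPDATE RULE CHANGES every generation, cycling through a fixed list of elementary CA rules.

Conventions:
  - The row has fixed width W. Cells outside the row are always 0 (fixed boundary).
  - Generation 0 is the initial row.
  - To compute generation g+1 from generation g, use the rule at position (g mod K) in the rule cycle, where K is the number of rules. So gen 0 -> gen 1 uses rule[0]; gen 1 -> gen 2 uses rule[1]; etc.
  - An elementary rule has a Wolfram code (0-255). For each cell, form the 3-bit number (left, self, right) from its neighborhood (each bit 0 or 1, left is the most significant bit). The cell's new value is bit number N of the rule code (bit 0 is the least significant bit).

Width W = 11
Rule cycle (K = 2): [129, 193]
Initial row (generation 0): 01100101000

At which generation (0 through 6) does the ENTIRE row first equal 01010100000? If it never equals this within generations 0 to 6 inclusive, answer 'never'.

Gen 0: 01100101000
Gen 1 (rule 129): 00000000011
Gen 2 (rule 193): 11111111001
Gen 3 (rule 129): 01111110000
Gen 4 (rule 193): 00111110111
Gen 5 (rule 129): 10011100010
Gen 6 (rule 193): 00001101000

Answer: never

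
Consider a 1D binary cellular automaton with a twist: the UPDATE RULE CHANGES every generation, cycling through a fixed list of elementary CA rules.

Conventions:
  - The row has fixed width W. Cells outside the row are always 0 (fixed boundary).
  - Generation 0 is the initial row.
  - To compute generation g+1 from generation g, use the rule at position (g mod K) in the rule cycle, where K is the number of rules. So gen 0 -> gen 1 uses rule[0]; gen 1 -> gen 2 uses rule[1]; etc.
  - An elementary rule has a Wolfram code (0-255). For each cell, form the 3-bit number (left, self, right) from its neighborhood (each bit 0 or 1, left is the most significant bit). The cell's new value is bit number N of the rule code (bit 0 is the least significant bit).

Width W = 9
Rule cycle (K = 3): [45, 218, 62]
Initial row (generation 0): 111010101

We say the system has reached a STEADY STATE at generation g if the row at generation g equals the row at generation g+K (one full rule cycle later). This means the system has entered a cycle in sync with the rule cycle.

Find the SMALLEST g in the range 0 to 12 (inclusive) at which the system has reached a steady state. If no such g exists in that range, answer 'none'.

Gen 0: 111010101
Gen 1 (rule 45): 100111111
Gen 2 (rule 218): 011111111
Gen 3 (rule 62): 110000000
Gen 4 (rule 45): 100111111
Gen 5 (rule 218): 011111111
Gen 6 (rule 62): 110000000
Gen 7 (rule 45): 100111111
Gen 8 (rule 218): 011111111
Gen 9 (rule 62): 110000000
Gen 10 (rule 45): 100111111
Gen 11 (rule 218): 011111111
Gen 12 (rule 62): 110000000
Gen 13 (rule 45): 100111111
Gen 14 (rule 218): 011111111
Gen 15 (rule 62): 110000000

Answer: 1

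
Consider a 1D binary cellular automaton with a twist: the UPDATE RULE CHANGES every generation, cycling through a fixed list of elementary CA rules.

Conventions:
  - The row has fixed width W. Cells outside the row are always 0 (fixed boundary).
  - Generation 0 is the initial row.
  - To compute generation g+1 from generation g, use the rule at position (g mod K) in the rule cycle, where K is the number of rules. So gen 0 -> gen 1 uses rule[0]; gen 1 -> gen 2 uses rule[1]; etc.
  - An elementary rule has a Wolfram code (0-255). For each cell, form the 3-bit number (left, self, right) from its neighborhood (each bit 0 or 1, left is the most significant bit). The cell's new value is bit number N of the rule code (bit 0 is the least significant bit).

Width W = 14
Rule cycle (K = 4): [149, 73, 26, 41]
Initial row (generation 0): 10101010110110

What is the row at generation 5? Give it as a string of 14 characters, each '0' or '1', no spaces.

Gen 0: 10101010110110
Gen 1 (rule 149): 10101010000001
Gen 2 (rule 73): 00000000111100
Gen 3 (rule 26): 00000001100010
Gen 4 (rule 41): 11111101001000
Gen 5 (rule 149): 01111001101111

Answer: 01111001101111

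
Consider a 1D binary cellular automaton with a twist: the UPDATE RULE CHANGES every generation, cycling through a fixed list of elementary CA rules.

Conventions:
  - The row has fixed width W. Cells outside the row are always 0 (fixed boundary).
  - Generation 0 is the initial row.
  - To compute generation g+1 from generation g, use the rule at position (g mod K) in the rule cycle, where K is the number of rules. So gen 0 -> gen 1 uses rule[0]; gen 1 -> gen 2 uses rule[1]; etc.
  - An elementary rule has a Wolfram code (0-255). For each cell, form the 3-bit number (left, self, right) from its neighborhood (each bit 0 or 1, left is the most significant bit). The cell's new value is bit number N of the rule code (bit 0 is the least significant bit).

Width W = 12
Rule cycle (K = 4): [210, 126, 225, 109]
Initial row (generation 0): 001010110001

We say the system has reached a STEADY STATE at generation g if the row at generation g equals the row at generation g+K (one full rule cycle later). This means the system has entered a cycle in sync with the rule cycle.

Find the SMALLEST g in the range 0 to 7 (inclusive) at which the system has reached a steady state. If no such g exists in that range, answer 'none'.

Answer: 2

Derivation:
Gen 0: 001010110001
Gen 1 (rule 210): 010000011010
Gen 2 (rule 126): 111000111111
Gen 3 (rule 225): 011010011111
Gen 4 (rule 109): 011110010001
Gen 5 (rule 210): 101111101010
Gen 6 (rule 126): 111000111111
Gen 7 (rule 225): 011010011111
Gen 8 (rule 109): 011110010001
Gen 9 (rule 210): 101111101010
Gen 10 (rule 126): 111000111111
Gen 11 (rule 225): 011010011111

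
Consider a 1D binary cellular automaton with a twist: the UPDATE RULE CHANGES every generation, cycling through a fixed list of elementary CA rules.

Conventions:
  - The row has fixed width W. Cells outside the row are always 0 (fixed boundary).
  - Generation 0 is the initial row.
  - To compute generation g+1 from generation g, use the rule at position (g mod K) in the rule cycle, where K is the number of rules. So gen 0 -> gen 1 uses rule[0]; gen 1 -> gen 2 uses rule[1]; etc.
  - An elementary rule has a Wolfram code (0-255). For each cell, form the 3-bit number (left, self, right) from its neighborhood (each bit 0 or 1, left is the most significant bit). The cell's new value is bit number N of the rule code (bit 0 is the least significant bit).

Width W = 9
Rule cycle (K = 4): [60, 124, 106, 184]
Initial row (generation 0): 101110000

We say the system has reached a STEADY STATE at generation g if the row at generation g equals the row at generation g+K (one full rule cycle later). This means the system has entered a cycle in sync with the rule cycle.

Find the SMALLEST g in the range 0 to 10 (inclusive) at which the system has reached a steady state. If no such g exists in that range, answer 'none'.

Answer: none

Derivation:
Gen 0: 101110000
Gen 1 (rule 60): 111001000
Gen 2 (rule 124): 101101100
Gen 3 (rule 106): 011111100
Gen 4 (rule 184): 011111010
Gen 5 (rule 60): 010000111
Gen 6 (rule 124): 011000101
Gen 7 (rule 106): 111001010
Gen 8 (rule 184): 110100101
Gen 9 (rule 60): 101110111
Gen 10 (rule 124): 111011101
Gen 11 (rule 106): 101110110
Gen 12 (rule 184): 011101101
Gen 13 (rule 60): 010011011
Gen 14 (rule 124): 011011111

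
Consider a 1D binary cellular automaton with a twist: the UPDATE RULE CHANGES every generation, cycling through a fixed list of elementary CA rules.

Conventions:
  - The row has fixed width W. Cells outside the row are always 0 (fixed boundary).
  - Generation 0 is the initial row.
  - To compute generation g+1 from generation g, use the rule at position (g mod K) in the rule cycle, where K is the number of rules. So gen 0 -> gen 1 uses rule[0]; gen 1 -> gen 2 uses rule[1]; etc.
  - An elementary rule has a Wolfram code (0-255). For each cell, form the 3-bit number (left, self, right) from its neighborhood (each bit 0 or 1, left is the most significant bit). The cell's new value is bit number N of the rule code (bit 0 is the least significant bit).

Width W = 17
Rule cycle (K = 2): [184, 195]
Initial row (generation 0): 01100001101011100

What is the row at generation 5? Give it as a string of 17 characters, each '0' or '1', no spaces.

Gen 0: 01100001101011100
Gen 1 (rule 184): 01010001010111010
Gen 2 (rule 195): 10000110000011000
Gen 3 (rule 184): 01000101000010100
Gen 4 (rule 195): 10011000011100001
Gen 5 (rule 184): 01010100011010000

Answer: 01010100011010000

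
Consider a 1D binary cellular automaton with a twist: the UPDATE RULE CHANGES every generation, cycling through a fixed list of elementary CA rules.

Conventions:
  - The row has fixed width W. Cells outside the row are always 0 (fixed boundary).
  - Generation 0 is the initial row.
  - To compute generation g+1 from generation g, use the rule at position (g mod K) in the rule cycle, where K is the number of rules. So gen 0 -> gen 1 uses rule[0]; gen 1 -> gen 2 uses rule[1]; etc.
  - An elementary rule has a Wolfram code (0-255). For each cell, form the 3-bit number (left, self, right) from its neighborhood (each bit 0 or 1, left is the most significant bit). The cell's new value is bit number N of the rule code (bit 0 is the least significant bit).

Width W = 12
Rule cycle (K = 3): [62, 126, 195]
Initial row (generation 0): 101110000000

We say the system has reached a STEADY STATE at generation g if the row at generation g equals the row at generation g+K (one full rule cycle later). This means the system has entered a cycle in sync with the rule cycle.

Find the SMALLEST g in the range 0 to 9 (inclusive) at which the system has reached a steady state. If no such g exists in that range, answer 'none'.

Answer: none

Derivation:
Gen 0: 101110000000
Gen 1 (rule 62): 111001000000
Gen 2 (rule 126): 101111100000
Gen 3 (rule 195): 000111101111
Gen 4 (rule 62): 001100011000
Gen 5 (rule 126): 011110111100
Gen 6 (rule 195): 101110011101
Gen 7 (rule 62): 111001110011
Gen 8 (rule 126): 101111011111
Gen 9 (rule 195): 000111001111
Gen 10 (rule 62): 001100111000
Gen 11 (rule 126): 011111101100
Gen 12 (rule 195): 101111100101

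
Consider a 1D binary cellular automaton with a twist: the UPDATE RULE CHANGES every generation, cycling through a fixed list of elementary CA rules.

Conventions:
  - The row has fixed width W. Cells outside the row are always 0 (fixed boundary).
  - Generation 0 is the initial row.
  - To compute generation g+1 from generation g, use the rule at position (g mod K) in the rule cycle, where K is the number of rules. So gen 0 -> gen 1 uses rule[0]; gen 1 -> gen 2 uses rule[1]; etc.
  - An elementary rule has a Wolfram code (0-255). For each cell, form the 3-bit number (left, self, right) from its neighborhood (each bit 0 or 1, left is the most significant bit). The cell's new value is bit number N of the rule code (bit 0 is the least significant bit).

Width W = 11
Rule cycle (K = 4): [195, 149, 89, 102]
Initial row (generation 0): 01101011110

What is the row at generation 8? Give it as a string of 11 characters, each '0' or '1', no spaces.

Gen 0: 01101011110
Gen 1 (rule 195): 10100001110
Gen 2 (rule 149): 10111100101
Gen 3 (rule 89): 00100110000
Gen 4 (rule 102): 01101010000
Gen 5 (rule 195): 10100000111
Gen 6 (rule 149): 10111110010
Gen 7 (rule 89): 00100011001
Gen 8 (rule 102): 01100101011

Answer: 01100101011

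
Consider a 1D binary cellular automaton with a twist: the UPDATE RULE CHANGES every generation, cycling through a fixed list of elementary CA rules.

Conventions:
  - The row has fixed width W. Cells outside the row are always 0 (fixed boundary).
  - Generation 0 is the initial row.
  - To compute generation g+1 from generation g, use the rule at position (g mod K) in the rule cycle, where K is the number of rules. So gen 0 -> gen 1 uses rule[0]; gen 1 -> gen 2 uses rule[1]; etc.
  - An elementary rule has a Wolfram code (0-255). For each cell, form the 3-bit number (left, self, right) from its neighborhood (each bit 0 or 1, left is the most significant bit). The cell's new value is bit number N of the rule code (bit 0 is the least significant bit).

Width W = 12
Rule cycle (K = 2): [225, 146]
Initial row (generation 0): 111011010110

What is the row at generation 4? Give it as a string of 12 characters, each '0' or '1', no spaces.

Answer: 101101111010

Derivation:
Gen 0: 111011010110
Gen 1 (rule 225): 011101101010
Gen 2 (rule 146): 101000000001
Gen 3 (rule 225): 010011111100
Gen 4 (rule 146): 101101111010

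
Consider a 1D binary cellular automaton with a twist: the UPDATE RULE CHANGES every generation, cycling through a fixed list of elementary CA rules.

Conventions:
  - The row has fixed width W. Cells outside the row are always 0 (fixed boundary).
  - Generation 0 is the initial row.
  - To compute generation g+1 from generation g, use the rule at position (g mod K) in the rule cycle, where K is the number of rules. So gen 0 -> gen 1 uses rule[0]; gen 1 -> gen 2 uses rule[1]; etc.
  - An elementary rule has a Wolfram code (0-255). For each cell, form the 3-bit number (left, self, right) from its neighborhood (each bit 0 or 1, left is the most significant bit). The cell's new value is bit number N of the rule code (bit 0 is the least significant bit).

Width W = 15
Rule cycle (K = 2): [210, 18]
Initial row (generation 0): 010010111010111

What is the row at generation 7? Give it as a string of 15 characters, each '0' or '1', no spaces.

Answer: 000101000101000

Derivation:
Gen 0: 010010111010111
Gen 1 (rule 210): 101100011000011
Gen 2 (rule 18): 000010100100100
Gen 3 (rule 210): 000100011011010
Gen 4 (rule 18): 001010100000001
Gen 5 (rule 210): 010000010000010
Gen 6 (rule 18): 101000101000101
Gen 7 (rule 210): 000101000101000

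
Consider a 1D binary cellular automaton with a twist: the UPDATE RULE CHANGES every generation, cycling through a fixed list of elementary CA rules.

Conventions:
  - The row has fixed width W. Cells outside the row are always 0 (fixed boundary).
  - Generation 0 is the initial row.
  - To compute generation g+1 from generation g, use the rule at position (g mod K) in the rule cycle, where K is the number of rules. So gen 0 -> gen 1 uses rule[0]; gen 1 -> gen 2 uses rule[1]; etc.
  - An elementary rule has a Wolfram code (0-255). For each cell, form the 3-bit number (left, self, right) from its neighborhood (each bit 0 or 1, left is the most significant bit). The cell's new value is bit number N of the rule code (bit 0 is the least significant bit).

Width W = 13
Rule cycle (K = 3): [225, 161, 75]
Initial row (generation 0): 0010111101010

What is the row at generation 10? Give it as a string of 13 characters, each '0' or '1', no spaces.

Gen 0: 0010111101010
Gen 1 (rule 225): 1001011110100
Gen 2 (rule 161): 0000101101001
Gen 3 (rule 75): 1111001100010
Gen 4 (rule 225): 0111000101000
Gen 5 (rule 161): 0010010010011
Gen 6 (rule 75): 1100100100111
Gen 7 (rule 225): 0100000000011
Gen 8 (rule 161): 0001111111000
Gen 9 (rule 75): 1111000001011
Gen 10 (rule 225): 0111011100101

Answer: 0111011100101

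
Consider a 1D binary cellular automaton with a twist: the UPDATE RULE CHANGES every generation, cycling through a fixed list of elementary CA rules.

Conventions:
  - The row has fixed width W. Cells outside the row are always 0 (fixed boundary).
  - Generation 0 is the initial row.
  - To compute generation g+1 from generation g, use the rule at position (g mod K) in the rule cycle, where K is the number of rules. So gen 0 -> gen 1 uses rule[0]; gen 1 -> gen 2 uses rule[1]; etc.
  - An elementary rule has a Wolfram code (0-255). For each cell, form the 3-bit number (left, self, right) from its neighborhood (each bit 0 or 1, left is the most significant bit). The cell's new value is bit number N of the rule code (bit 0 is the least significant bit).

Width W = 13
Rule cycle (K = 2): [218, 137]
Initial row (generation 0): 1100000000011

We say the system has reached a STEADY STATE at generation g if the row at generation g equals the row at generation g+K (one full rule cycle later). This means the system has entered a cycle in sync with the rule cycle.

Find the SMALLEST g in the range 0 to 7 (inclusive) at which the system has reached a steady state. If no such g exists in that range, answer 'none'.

Gen 0: 1100000000011
Gen 1 (rule 218): 1110000000111
Gen 2 (rule 137): 1100111110110
Gen 3 (rule 218): 1111111110111
Gen 4 (rule 137): 1111111100110
Gen 5 (rule 218): 1111111111111
Gen 6 (rule 137): 1111111111110
Gen 7 (rule 218): 1111111111111
Gen 8 (rule 137): 1111111111110
Gen 9 (rule 218): 1111111111111

Answer: 5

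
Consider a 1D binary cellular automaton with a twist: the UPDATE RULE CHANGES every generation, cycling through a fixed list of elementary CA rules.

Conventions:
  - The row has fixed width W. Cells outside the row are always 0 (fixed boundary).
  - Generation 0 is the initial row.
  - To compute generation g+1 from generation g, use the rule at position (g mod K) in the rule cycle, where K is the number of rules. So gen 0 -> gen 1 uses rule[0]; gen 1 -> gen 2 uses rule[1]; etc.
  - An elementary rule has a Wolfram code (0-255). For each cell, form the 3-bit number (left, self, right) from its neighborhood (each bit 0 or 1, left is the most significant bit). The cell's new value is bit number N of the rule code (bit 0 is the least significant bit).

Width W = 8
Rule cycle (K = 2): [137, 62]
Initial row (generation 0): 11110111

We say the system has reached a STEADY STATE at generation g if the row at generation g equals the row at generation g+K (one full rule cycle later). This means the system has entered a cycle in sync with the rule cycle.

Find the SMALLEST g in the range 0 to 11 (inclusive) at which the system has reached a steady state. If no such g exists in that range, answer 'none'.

Answer: none

Derivation:
Gen 0: 11110111
Gen 1 (rule 137): 11100110
Gen 2 (rule 62): 10011101
Gen 3 (rule 137): 00011000
Gen 4 (rule 62): 00110100
Gen 5 (rule 137): 10100001
Gen 6 (rule 62): 11110011
Gen 7 (rule 137): 11100010
Gen 8 (rule 62): 10010111
Gen 9 (rule 137): 00000110
Gen 10 (rule 62): 00001101
Gen 11 (rule 137): 11101000
Gen 12 (rule 62): 10011100
Gen 13 (rule 137): 00011001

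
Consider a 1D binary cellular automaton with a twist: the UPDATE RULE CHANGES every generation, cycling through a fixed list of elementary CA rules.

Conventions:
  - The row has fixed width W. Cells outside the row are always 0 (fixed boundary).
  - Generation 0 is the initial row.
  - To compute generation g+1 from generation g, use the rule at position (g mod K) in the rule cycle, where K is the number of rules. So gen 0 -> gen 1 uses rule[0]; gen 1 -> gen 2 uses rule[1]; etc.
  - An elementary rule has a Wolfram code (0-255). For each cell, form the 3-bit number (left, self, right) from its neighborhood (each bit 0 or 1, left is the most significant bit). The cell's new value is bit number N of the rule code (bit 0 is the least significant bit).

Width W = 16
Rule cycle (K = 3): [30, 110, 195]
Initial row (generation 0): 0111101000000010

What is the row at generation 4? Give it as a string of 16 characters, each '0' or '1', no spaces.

Gen 0: 0111101000000010
Gen 1 (rule 30): 1100001100000111
Gen 2 (rule 110): 1100011100001101
Gen 3 (rule 195): 0101101101110100
Gen 4 (rule 30): 1101001001000110

Answer: 1101001001000110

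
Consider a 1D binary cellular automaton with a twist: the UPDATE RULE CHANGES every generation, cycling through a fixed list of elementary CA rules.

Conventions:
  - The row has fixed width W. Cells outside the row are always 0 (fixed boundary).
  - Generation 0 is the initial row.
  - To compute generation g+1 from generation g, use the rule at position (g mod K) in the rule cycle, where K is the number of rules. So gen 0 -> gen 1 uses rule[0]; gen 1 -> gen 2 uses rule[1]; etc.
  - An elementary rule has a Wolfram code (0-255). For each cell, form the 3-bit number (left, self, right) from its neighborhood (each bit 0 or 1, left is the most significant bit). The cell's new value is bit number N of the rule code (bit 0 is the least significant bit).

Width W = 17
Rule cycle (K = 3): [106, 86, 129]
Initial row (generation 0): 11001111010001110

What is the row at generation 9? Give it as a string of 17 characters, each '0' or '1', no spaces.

Answer: 00001000001111000

Derivation:
Gen 0: 11001111010001110
Gen 1 (rule 106): 11011001100011010
Gen 2 (rule 86): 01001110110101011
Gen 3 (rule 129): 00000100000000000
Gen 4 (rule 106): 00001000000000000
Gen 5 (rule 86): 00011100000000000
Gen 6 (rule 129): 11001001111111111
Gen 7 (rule 106): 11010011000000001
Gen 8 (rule 86): 01011101100000011
Gen 9 (rule 129): 00001000001111000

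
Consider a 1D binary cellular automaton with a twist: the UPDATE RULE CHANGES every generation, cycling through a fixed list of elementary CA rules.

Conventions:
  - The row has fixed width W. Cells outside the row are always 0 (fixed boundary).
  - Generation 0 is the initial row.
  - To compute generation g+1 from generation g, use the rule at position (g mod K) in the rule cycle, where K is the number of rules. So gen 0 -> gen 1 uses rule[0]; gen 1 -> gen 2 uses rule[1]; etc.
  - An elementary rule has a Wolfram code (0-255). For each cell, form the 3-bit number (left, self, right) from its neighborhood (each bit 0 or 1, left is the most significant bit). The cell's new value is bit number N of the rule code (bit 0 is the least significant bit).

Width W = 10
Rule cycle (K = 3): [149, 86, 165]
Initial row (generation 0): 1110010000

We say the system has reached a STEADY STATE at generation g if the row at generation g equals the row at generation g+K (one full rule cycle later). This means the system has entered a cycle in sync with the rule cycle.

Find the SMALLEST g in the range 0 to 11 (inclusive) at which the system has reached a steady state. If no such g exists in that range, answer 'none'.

Gen 0: 1110010000
Gen 1 (rule 149): 0101011111
Gen 2 (rule 86): 1101000001
Gen 3 (rule 165): 0011011101
Gen 4 (rule 149): 1000001001
Gen 5 (rule 86): 1100011111
Gen 6 (rule 165): 0001001110
Gen 7 (rule 149): 1101100101
Gen 8 (rule 86): 0100111101
Gen 9 (rule 165): 0100011011
Gen 10 (rule 149): 0111000000
Gen 11 (rule 86): 1001100000
Gen 12 (rule 165): 1000001111
Gen 13 (rule 149): 1111100110
Gen 14 (rule 86): 0000111011

Answer: none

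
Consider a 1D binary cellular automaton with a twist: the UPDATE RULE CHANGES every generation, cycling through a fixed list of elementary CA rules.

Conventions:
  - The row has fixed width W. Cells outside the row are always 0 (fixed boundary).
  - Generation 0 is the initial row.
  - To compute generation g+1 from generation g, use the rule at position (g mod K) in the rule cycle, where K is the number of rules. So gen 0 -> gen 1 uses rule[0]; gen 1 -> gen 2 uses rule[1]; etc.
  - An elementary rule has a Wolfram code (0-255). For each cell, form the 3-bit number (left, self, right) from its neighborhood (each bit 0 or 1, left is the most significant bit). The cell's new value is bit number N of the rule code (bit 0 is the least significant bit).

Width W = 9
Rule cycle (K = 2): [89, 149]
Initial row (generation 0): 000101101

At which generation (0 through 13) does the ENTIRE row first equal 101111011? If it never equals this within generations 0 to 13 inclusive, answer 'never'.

Answer: 3

Derivation:
Gen 0: 000101101
Gen 1 (rule 89): 110001100
Gen 2 (rule 149): 001100011
Gen 3 (rule 89): 101111011
Gen 4 (rule 149): 100110000
Gen 5 (rule 89): 010111111
Gen 6 (rule 149): 010011110
Gen 7 (rule 89): 001010011
Gen 8 (rule 149): 101011000
Gen 9 (rule 89): 000011111
Gen 10 (rule 149): 111001110
Gen 11 (rule 89): 101101011
Gen 12 (rule 149): 100001000
Gen 13 (rule 89): 011100111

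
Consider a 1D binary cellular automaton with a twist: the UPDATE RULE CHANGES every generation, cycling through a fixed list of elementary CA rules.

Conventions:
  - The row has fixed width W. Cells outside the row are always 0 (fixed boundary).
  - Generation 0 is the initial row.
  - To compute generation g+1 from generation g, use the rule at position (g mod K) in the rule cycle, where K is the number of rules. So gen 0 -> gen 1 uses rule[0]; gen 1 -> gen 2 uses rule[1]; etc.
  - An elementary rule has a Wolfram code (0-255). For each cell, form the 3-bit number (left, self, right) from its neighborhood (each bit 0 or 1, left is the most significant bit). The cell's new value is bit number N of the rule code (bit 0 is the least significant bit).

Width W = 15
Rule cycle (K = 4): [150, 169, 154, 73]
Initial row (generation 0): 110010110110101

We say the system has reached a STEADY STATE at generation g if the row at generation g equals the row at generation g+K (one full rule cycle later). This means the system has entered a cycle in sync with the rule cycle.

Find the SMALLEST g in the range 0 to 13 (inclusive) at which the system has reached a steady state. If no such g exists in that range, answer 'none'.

Answer: none

Derivation:
Gen 0: 110010110110101
Gen 1 (rule 150): 001110000000101
Gen 2 (rule 169): 101100111110010
Gen 3 (rule 154): 001011111101101
Gen 4 (rule 73): 100010000101100
Gen 5 (rule 150): 110111001100010
Gen 6 (rule 169): 101110001001000
Gen 7 (rule 154): 001101010110100
Gen 8 (rule 73): 101100000110001
Gen 9 (rule 150): 100010001001011
Gen 10 (rule 169): 001000100000110
Gen 11 (rule 154): 010101010001101
Gen 12 (rule 73): 000000000101100
Gen 13 (rule 150): 000000001100010
Gen 14 (rule 169): 111111101001000
Gen 15 (rule 154): 111111000110100
Gen 16 (rule 73): 100001010110001
Gen 17 (rule 150): 110011010001011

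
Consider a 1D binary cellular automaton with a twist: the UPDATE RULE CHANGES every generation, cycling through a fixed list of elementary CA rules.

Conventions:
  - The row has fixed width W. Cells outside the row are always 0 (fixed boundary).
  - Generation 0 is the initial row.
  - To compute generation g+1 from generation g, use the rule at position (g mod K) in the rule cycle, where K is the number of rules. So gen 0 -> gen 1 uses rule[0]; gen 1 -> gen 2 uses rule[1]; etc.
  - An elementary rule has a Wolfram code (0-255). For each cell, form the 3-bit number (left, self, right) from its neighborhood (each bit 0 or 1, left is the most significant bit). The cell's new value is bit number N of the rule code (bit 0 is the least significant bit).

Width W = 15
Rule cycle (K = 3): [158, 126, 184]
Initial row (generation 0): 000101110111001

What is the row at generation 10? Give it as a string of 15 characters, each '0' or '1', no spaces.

Gen 0: 000101110111001
Gen 1 (rule 158): 001101100110111
Gen 2 (rule 126): 011111111111101
Gen 3 (rule 184): 011111111111010
Gen 4 (rule 158): 111111111110011
Gen 5 (rule 126): 100000000011111
Gen 6 (rule 184): 010000000011110
Gen 7 (rule 158): 111000000111101
Gen 8 (rule 126): 101100001100111
Gen 9 (rule 184): 011010001010110
Gen 10 (rule 158): 110011011010101

Answer: 110011011010101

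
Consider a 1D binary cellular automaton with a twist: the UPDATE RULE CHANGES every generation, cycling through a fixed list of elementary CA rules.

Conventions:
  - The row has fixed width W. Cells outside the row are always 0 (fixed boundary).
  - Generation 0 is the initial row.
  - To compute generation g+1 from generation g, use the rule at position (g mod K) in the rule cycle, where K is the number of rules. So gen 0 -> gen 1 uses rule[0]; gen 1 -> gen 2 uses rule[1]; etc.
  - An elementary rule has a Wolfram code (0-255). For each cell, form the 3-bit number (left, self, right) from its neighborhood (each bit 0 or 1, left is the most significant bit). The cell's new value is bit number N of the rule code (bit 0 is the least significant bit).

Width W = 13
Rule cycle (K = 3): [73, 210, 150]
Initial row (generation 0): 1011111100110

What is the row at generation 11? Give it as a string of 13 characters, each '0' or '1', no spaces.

Answer: 0100011101001

Derivation:
Gen 0: 1011111100110
Gen 1 (rule 73): 0010000100110
Gen 2 (rule 210): 0101001011011
Gen 3 (rule 150): 1101111000000
Gen 4 (rule 73): 1101001011111
Gen 5 (rule 210): 0100110001111
Gen 6 (rule 150): 1111001010110
Gen 7 (rule 73): 1001000000110
Gen 8 (rule 210): 0110100001011
Gen 9 (rule 150): 1000110011000
Gen 10 (rule 73): 0010110011011
Gen 11 (rule 210): 0100011101001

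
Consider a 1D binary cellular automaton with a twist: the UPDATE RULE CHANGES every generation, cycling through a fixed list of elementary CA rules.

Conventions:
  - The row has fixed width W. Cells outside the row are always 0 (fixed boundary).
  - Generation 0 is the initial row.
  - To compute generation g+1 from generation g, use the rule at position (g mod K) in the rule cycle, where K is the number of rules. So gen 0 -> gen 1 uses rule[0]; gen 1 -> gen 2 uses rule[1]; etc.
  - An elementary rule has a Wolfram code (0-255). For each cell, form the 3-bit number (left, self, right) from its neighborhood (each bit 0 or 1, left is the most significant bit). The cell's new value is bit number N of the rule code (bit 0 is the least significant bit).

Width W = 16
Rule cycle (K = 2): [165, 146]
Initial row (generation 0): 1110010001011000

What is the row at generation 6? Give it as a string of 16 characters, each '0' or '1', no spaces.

Gen 0: 1110010001011000
Gen 1 (rule 165): 0100010101100011
Gen 2 (rule 146): 1010100000010100
Gen 3 (rule 165): 1111101111011101
Gen 4 (rule 146): 0111000110001000
Gen 5 (rule 165): 0010010000101011
Gen 6 (rule 146): 0101101001000000

Answer: 0101101001000000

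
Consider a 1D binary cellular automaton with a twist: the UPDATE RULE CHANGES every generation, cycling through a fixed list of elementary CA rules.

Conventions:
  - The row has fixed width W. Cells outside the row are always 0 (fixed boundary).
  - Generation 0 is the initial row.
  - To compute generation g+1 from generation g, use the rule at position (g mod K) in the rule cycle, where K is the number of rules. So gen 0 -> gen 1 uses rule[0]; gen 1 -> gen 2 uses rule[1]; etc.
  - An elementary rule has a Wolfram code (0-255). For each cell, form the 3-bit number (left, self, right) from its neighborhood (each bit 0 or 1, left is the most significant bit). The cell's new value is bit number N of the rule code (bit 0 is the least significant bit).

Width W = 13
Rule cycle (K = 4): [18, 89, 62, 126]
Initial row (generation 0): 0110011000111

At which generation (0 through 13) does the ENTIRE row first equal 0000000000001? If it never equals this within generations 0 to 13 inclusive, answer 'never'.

Gen 0: 0110011000111
Gen 1 (rule 18): 1001100101000
Gen 2 (rule 89): 0101110000111
Gen 3 (rule 62): 1111001001100
Gen 4 (rule 126): 1001111111110
Gen 5 (rule 18): 0110000000001
Gen 6 (rule 89): 0111111111100
Gen 7 (rule 62): 1100000000010
Gen 8 (rule 126): 1110000000111
Gen 9 (rule 18): 0001000001000
Gen 10 (rule 89): 1100111100111
Gen 11 (rule 62): 1011100011100
Gen 12 (rule 126): 1110110110110
Gen 13 (rule 18): 0000000000001

Answer: 13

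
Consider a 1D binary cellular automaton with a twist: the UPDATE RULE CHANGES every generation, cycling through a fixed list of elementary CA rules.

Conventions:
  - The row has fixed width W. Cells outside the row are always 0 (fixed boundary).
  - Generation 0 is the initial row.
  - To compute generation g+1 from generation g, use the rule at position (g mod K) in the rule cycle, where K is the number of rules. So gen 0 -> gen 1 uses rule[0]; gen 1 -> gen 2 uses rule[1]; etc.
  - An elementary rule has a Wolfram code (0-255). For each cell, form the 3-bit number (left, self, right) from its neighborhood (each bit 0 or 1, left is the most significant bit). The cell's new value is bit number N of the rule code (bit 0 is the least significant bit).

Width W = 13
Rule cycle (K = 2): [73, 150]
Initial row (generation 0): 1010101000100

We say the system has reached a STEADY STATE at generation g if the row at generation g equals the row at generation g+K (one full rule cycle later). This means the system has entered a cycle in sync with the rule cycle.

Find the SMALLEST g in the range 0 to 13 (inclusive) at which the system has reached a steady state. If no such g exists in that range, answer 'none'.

Gen 0: 1010101000100
Gen 1 (rule 73): 0000000010001
Gen 2 (rule 150): 0000000111011
Gen 3 (rule 73): 1111110101011
Gen 4 (rule 150): 0111100101000
Gen 5 (rule 73): 0100100000011
Gen 6 (rule 150): 1111110000100
Gen 7 (rule 73): 1000010110001
Gen 8 (rule 150): 1100110001011
Gen 9 (rule 73): 1100110100011
Gen 10 (rule 150): 0011000110100
Gen 11 (rule 73): 1011010110001
Gen 12 (rule 150): 1000010001011
Gen 13 (rule 73): 0011000100011
Gen 14 (rule 150): 0100101110100
Gen 15 (rule 73): 0000001010001

Answer: none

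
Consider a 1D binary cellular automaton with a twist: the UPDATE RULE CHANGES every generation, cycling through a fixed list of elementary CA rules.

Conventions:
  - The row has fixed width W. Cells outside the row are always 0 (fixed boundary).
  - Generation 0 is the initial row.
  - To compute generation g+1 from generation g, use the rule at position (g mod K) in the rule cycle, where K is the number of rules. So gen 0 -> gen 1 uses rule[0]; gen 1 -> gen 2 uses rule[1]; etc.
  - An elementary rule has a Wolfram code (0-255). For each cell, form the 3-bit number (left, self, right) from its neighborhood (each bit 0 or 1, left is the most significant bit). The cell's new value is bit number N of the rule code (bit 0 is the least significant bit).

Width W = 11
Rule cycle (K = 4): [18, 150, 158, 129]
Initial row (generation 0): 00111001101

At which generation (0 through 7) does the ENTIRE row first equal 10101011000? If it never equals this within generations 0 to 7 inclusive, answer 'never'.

Answer: never

Derivation:
Gen 0: 00111001101
Gen 1 (rule 18): 01000110000
Gen 2 (rule 150): 11101001000
Gen 3 (rule 158): 11001111100
Gen 4 (rule 129): 00000111001
Gen 5 (rule 18): 00001000110
Gen 6 (rule 150): 00011101001
Gen 7 (rule 158): 00111001111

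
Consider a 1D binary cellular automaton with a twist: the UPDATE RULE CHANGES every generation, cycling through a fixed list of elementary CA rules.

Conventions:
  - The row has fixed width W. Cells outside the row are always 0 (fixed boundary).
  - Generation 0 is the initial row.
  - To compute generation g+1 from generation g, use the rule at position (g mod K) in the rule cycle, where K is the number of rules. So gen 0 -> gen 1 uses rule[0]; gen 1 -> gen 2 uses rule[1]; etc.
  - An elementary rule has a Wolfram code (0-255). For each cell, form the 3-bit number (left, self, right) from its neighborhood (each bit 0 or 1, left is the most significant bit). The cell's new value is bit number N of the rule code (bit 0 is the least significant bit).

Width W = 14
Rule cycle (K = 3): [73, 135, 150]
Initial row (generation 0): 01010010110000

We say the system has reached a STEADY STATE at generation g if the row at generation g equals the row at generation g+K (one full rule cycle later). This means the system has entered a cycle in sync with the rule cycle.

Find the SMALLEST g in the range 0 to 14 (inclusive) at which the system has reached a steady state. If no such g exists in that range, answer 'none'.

Answer: none

Derivation:
Gen 0: 01010010110000
Gen 1 (rule 73): 00000000110111
Gen 2 (rule 135): 11111111000010
Gen 3 (rule 150): 01111110100111
Gen 4 (rule 73): 01000010000101
Gen 5 (rule 135): 11011110111101
Gen 6 (rule 150): 00001100011001
Gen 7 (rule 73): 11101101011000
Gen 8 (rule 135): 01000001000011
Gen 9 (rule 150): 11100011100100
Gen 10 (rule 73): 10101010100001
Gen 11 (rule 135): 10101010101111
Gen 12 (rule 150): 10101010100110
Gen 13 (rule 73): 00000000000110
Gen 14 (rule 135): 11111111111000
Gen 15 (rule 150): 01111111110100
Gen 16 (rule 73): 01000000010001
Gen 17 (rule 135): 11011111110111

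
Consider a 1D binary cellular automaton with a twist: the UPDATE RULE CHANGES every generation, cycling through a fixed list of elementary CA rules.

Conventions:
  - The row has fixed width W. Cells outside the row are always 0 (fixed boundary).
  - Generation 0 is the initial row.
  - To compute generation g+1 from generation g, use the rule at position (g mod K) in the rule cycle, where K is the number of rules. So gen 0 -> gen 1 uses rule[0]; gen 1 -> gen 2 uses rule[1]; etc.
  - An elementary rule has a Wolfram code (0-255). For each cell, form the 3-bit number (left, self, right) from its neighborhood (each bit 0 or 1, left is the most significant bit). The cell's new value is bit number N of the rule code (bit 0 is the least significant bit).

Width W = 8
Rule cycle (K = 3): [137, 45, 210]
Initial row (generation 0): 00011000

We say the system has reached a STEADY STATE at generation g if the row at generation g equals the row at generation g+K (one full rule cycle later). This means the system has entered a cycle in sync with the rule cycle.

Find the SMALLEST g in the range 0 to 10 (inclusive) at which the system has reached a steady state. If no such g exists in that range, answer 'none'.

Answer: 3

Derivation:
Gen 0: 00011000
Gen 1 (rule 137): 11010011
Gen 2 (rule 45): 10110010
Gen 3 (rule 210): 00011101
Gen 4 (rule 137): 11011000
Gen 5 (rule 45): 10110011
Gen 6 (rule 210): 00011101
Gen 7 (rule 137): 11011000
Gen 8 (rule 45): 10110011
Gen 9 (rule 210): 00011101
Gen 10 (rule 137): 11011000
Gen 11 (rule 45): 10110011
Gen 12 (rule 210): 00011101
Gen 13 (rule 137): 11011000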